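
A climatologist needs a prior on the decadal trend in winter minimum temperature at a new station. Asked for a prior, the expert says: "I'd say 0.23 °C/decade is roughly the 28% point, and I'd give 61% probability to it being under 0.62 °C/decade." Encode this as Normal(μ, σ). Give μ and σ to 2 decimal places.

μ = 0.49, σ = 0.45

For Normal(μ,σ), the p-quantile is μ + z_p·σ. Here z_{0.28} = -0.5828, z_{0.61} = 0.2793.
So 0.23 = μ − 0.5828σ and 0.62 = μ + 0.2793σ.
Subtracting: σ = (0.62 − 0.23)/(0.2793 − (-0.5828)) = 0.45.
Then μ = 0.23 − (-0.5828)·0.45 = 0.49.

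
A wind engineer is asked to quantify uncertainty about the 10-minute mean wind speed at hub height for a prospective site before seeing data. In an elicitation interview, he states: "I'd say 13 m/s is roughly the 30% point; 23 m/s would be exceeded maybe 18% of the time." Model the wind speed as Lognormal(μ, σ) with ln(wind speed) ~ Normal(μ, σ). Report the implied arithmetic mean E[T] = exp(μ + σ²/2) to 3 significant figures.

If T ~ Lognormal(μ,σ) then ln T ~ Normal(μ,σ), so the p-quantile of ln T is μ + z_p·σ.
ln(13) = 2.565 and ln(23) = 3.135; z_{0.3} = -0.5244, z_{0.82} = 0.9154.
σ = (3.135 − 2.565)/(0.9154 − (-0.5244)) = 0.396.
μ = 2.565 − (-0.5244)·0.396 = 2.773.
E[T] = exp(μ + σ²/2) = exp(2.773 + 0.0785) = 17.3 m/s.

E[T] ≈ 17.3 m/s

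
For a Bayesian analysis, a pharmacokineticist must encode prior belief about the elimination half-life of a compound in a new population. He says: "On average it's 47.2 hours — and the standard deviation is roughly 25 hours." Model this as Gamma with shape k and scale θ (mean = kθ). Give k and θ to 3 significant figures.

For Gamma(k, scale θ): mean = kθ, variance = kθ², so CV = 1/√k.
CV = SD/mean = 25/47.2 = 0.5297, hence k = 1/CV² = 3.56.
Then θ = mean/k = 47.2/3.56 = 13.2.

k ≈ 3.56, θ ≈ 13.2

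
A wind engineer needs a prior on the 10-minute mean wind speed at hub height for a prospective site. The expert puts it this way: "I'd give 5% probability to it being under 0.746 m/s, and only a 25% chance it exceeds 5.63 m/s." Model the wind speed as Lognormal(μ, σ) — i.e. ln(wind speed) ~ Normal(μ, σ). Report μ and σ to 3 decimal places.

If T ~ Lognormal(μ,σ) then ln T ~ Normal(μ,σ), so the p-quantile of ln T is μ + z_p·σ.
ln(0.746) = -0.293 and ln(5.63) = 1.728; z_{0.05} = -1.645, z_{0.75} = 0.6745.
σ = (1.728 − -0.293)/(0.6745 − (-1.645)) = 0.871.
μ = -0.293 − (-1.645)·0.871 = 1.140.

μ ≈ 1.140, σ ≈ 0.871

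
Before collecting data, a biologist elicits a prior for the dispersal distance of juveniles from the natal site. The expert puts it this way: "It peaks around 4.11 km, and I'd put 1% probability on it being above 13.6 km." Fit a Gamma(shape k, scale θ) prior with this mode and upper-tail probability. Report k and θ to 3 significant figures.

k ≈ 4.07, θ ≈ 1.34

Gamma(k,θ) with k>1 has mode (k−1)θ, so θ = 4.11/(k−1).
Need P(X < 13.6) = 0.99 with θ tied to k this way. Start at k = 2, θ = 4.11: P(X<13.6) ≈ 0.842.
Too low — raise k to concentrate. Iterating converges to k ≈ 4.07.
Then θ = 4.11/(4.07−1) ≈ 1.34.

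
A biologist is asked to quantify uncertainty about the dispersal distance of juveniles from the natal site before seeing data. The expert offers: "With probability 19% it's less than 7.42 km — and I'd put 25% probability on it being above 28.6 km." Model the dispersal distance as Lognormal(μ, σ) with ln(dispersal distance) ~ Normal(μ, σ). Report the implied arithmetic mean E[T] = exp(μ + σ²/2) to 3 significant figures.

E[T] ≈ 23.2 km

If T ~ Lognormal(μ,σ) then ln T ~ Normal(μ,σ), so the p-quantile of ln T is μ + z_p·σ.
ln(7.42) = 2.004 and ln(28.6) = 3.353; z_{0.19} = -0.8779, z_{0.75} = 0.6745.
σ = (3.353 − 2.004)/(0.6745 − (-0.8779)) = 0.869.
μ = 2.004 − (-0.8779)·0.869 = 2.767.
E[T] = exp(μ + σ²/2) = exp(2.767 + 0.3777) = 23.2 km.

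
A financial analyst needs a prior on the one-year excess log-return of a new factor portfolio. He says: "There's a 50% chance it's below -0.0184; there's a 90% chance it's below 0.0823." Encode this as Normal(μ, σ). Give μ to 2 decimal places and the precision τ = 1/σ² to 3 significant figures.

The p-quantile of Normal(μ,σ) is μ + z_p·σ, with z_{0.5} = 0 and z_{0.9} = 1.282.
Eliminate σ: μ = (z₂·x₁ − z₁·x₂)/(z₂ − z₁) = (1.282·-0.0184 − (0)·0.0823)/1.282 = -0.02.
Then σ = (x₂ − x₁)/(z₂ − z₁) = (0.0823 − -0.0184)/1.282 = 0.08.
Precision τ = 1/σ² = 1/0.07858² = 162.

μ = -0.02, τ = 162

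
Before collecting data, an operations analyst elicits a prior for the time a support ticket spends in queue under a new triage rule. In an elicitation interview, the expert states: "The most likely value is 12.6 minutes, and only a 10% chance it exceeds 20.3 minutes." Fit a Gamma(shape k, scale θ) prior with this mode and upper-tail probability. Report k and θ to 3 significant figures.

Gamma(k,θ) with k>1 has mode (k−1)θ, so θ = 12.6/(k−1).
Need P(X < 20.3) = 0.9 with θ tied to k this way. Start at k = 2, θ = 12.6: P(X<20.3) ≈ 0.479.
Too low — raise k to concentrate. Iterating converges to k ≈ 9.27.
Then θ = 12.6/(9.27−1) ≈ 1.52.

k ≈ 9.27, θ ≈ 1.52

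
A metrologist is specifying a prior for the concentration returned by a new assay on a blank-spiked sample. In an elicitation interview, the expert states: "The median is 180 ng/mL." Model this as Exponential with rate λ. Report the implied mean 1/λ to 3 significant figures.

Exponential median = ln 2 / λ, so λ = ln 2 / 180.0 = 0.00385.
Mean = 1/λ = 260 ng/mL.

mean ≈ 260 ng/mL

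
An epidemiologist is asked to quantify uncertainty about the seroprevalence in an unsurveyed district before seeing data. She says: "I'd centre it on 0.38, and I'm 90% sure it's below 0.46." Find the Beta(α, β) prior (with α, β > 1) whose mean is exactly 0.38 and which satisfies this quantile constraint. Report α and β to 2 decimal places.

α ≈ 23.32, β ≈ 38.05

With mean 0.38 fixed, write α = 0.38s, β = 0.62s where s = α+β.
Need P(θ < 0.46) = 0.9 under Beta(0.38s, 0.62s). Normal approximation: (q−m)/√(m(1−m)/s) ≈ z_{0.9} = 1.28, so s ≈ 0.38·0.62·(1.28)²/(0.46−0.38)² = 60.5.
At s = 60.5: P(θ<0.46) ≈ 0.898. Adjusting to match 0.9 gives s ≈ 61.37.
So α = 0.38·61.37 ≈ 23.32, β = 0.62·61.37 ≈ 38.05.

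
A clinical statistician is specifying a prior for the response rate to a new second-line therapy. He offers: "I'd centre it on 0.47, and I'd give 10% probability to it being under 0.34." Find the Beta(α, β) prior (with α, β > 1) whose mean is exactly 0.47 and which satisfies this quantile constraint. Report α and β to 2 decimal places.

With mean 0.47 fixed, write α = 0.47s, β = 0.53s where s = α+β.
Need P(θ < 0.34) = 0.1 under Beta(0.47s, 0.53s). Normal approximation: (q−m)/√(m(1−m)/s) ≈ z_{0.1} = -1.28, so s ≈ 0.47·0.53·(-1.28)²/(0.34−0.47)² = 24.2.
At s = 24.2: P(θ<0.34) ≈ 0.097. Adjusting to match 0.1 gives s ≈ 23.65.
So α = 0.47·23.65 ≈ 11.12, β = 0.53·23.65 ≈ 12.54.

α ≈ 11.12, β ≈ 12.54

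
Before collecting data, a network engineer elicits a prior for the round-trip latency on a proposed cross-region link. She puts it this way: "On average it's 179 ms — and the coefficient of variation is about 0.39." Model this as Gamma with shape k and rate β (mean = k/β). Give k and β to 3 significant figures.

k ≈ 6.57, β ≈ 0.0367

For Gamma(k, rate β): mean = k/β, variance = k/β², so CV = 1/√k.
CV = 0.39, hence k = 1/CV² = 6.57.
Then β = k/mean = 6.57/179 = 0.0367.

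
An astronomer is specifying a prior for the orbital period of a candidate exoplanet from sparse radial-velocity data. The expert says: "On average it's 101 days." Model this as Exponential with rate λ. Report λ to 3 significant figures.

Exponential mean = 1/λ, so λ = 1/101.0 = 0.0099.

λ ≈ 0.0099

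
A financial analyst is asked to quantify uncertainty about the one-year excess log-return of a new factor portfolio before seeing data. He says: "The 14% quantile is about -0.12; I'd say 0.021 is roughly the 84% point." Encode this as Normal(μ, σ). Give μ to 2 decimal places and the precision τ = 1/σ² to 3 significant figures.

μ = -0.05, τ = 217

For Normal(μ,σ), the p-quantile is μ + z_p·σ. Here z_{0.14} = -1.08, z_{0.84} = 0.9945.
So -0.12 = μ − 1.08σ and 0.021 = μ + 0.9945σ.
Subtracting: σ = (0.021 − -0.12)/(0.9945 − (-1.08)) = 0.07.
Then μ = -0.12 − (-1.08)·0.07 = -0.05.
Precision τ = 1/σ² = 1/0.06796² = 217.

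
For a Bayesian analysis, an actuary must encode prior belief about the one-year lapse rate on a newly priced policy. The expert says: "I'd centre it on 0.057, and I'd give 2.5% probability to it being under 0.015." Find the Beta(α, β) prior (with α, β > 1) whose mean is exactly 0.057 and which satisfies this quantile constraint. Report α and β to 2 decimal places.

α ≈ 3.72, β ≈ 61.54

With mean 0.057 fixed, write α = 0.057s, β = 0.943s where s = α+β.
Need P(θ < 0.015) = 0.025 under Beta(0.057s, 0.943s). Normal approximation: (q−m)/√(m(1−m)/s) ≈ z_{0.025} = -1.96, so s ≈ 0.057·0.943·(-1.96)²/(0.015−0.057)² = 117.1.
At s = 117.1: P(θ<0.015) ≈ 0.003. Adjusting to match 0.025 gives s ≈ 65.26.
So α = 0.057·65.26 ≈ 3.72, β = 0.943·65.26 ≈ 61.54.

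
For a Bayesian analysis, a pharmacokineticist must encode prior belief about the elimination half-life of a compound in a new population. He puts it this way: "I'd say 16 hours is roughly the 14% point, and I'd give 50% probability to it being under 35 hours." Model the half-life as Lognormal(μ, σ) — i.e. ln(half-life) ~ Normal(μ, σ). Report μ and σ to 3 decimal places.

μ ≈ 3.555, σ ≈ 0.725

If T ~ Lognormal(μ,σ) then ln T ~ Normal(μ,σ), so the p-quantile of ln T is μ + z_p·σ.
ln(16) = 2.773 and ln(35) = 3.555; z_{0.14} = -1.08, z_{0.5} = 0.
σ = (3.555 − 2.773)/(0 − (-1.08)) = 0.725.
μ = 2.773 − (-1.08)·0.725 = 3.555.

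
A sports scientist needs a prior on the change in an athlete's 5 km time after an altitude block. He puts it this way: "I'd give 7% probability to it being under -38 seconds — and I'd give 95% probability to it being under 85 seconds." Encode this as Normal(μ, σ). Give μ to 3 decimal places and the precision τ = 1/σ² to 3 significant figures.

The p-quantile of Normal(μ,σ) is μ + z_p·σ, with z_{0.07} = -1.476 and z_{0.95} = 1.645.
Eliminate σ: μ = (z₂·x₁ − z₁·x₂)/(z₂ − z₁) = (1.645·-38 − (-1.476)·85)/3.121 = 20.168.
Then σ = (x₂ − x₁)/(z₂ − z₁) = (85 − -38)/3.121 = 39.415.
Precision τ = 1/σ² = 1/39.41² = 0.000644.

μ = 20.168, τ = 0.000644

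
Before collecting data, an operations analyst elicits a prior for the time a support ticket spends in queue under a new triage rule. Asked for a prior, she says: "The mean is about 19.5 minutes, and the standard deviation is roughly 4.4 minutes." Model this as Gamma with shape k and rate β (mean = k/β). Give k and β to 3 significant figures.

For Gamma(k, rate β): mean = k/β, variance = k/β², so CV = 1/√k.
CV = SD/mean = 4.4/19.5 = 0.2256, hence k = 1/CV² = 19.6.
Then β = k/mean = 19.6/19.5 = 1.01.

k ≈ 19.6, β ≈ 1.01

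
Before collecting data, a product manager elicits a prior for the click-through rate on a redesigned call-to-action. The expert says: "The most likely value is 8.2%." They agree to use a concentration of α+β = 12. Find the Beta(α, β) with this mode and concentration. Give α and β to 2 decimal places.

For α,β > 1 the Beta mode is (α−1)/(α+β−2). With α+β = 12, the mode is (α−1)/10.
Set (α−1)/10 = 0.082 → α = 1 + 0.082·10 = 1.82.
β = 12 − α = 10.18.

α = 1.82, β = 10.18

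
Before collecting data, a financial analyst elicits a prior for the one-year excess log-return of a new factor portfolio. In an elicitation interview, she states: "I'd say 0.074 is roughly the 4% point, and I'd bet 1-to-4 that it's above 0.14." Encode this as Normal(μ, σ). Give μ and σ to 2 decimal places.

For Normal(μ,σ), the p-quantile is μ + z_p·σ. Here z_{0.04} = -1.751, z_{0.8} = 0.8416.
So 0.074 = μ − 1.751σ and 0.14 = μ + 0.8416σ.
Subtracting: σ = (0.14 − 0.074)/(0.8416 − (-1.751)) = 0.03.
Then μ = 0.074 − (-1.751)·0.03 = 0.12.

μ = 0.12, σ = 0.03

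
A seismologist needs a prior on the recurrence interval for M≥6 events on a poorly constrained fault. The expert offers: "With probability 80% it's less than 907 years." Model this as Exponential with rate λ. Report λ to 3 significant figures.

P(T < 907.0) = 1 − e^(−λ·907.0) = 0.8, so λ = −ln(1−0.8)/907.0 = −ln(0.2)/907.0 = 0.00177.

λ ≈ 0.00177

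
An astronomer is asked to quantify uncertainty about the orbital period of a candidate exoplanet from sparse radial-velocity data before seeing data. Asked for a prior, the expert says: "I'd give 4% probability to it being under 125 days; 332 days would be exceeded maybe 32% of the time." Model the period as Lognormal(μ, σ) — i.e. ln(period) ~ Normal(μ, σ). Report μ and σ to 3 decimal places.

If T ~ Lognormal(μ,σ) then ln T ~ Normal(μ,σ), so the p-quantile of ln T is μ + z_p·σ.
ln(125) = 4.828 and ln(332) = 5.805; z_{0.04} = -1.751, z_{0.68} = 0.4677.
σ = (5.805 − 4.828)/(0.4677 − (-1.751)) = 0.440.
μ = 4.828 − (-1.751)·0.440 = 5.599.

μ ≈ 5.599, σ ≈ 0.440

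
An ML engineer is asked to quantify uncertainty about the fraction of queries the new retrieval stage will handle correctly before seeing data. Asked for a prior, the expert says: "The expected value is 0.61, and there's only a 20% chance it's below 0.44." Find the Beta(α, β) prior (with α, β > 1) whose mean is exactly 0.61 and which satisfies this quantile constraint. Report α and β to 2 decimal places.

α ≈ 3.46, β ≈ 2.21

With mean 0.61 fixed, write α = 0.61s, β = 0.39s where s = α+β.
Need P(θ < 0.44) = 0.2 under Beta(0.61s, 0.39s). Normal approximation: (q−m)/√(m(1−m)/s) ≈ z_{0.2} = -0.842, so s ≈ 0.61·0.39·(-0.842)²/(0.44−0.61)² = 5.8.
At s = 5.8: P(θ<0.44) ≈ 0.197. Adjusting to match 0.2 gives s ≈ 5.68.
So α = 0.61·5.68 ≈ 3.46, β = 0.39·5.68 ≈ 2.21.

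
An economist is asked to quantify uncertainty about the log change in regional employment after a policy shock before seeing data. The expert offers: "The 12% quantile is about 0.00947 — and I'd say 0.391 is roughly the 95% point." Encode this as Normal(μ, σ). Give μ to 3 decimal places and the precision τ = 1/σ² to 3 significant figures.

The p-quantile of Normal(μ,σ) is μ + z_p·σ, with z_{0.12} = -1.175 and z_{0.95} = 1.645.
Eliminate σ: μ = (z₂·x₁ − z₁·x₂)/(z₂ − z₁) = (1.645·0.00947 − (-1.175)·0.391)/2.82 = 0.168.
Then σ = (x₂ − x₁)/(z₂ − z₁) = (0.391 − 0.00947)/2.82 = 0.135.
Precision τ = 1/σ² = 1/0.1353² = 54.6.

μ = 0.168, τ = 54.6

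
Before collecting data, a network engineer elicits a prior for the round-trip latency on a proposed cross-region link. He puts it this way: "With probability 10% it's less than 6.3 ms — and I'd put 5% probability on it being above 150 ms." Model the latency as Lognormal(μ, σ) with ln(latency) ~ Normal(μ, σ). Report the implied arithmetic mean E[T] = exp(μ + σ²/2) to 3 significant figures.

If T ~ Lognormal(μ,σ) then ln T ~ Normal(μ,σ), so the p-quantile of ln T is μ + z_p·σ.
ln(6.3) = 1.841 and ln(150) = 5.011; z_{0.1} = -1.282, z_{0.95} = 1.645.
σ = (5.011 − 1.841)/(1.645 − (-1.282)) = 1.083.
μ = 1.841 − (-1.282)·1.083 = 3.229.
E[T] = exp(μ + σ²/2) = exp(3.229 + 0.5867) = 45.4 ms.

E[T] ≈ 45.4 ms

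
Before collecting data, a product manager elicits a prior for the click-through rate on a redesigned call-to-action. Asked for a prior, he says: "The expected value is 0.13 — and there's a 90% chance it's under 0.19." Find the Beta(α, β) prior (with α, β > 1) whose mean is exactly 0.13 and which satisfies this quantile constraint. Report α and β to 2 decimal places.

With mean 0.13 fixed, write α = 0.13s, β = 0.87s where s = α+β.
Need P(θ < 0.19) = 0.9 under Beta(0.13s, 0.87s). Normal approximation: (q−m)/√(m(1−m)/s) ≈ z_{0.9} = 1.28, so s ≈ 0.13·0.87·(1.28)²/(0.19−0.13)² = 51.6.
At s = 51.6: P(θ<0.19) ≈ 0.893. Adjusting to match 0.9 gives s ≈ 55.23.
So α = 0.13·55.23 ≈ 7.18, β = 0.87·55.23 ≈ 48.05.

α ≈ 7.18, β ≈ 48.05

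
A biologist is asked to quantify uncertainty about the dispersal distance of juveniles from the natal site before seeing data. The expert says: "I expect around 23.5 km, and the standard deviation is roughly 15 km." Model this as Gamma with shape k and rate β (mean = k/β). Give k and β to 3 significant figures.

k ≈ 2.45, β ≈ 0.104

For Gamma(k, rate β): mean = k/β, variance = k/β², so CV = 1/√k.
CV = SD/mean = 15/23.5 = 0.6383, hence k = 1/CV² = 2.45.
Then β = k/mean = 2.45/23.5 = 0.104.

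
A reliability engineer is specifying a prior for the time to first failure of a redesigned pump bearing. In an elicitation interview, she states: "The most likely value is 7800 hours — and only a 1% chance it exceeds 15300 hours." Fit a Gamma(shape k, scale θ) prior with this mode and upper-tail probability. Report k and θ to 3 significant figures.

Gamma(k,θ) with k>1 has mode (k−1)θ, so θ = 7800/(k−1).
Need P(X < 15300) = 0.99 with θ tied to k this way. Start at k = 2, θ = 7800: P(X<15300) ≈ 0.583.
Too low — raise k to concentrate. Iterating converges to k ≈ 11.9.
Then θ = 7800/(11.9−1) ≈ 718.

k ≈ 11.9, θ ≈ 718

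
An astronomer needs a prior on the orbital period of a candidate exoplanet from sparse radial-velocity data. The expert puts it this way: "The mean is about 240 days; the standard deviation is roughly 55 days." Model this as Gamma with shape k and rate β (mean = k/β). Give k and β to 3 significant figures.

For Gamma(k, rate β): mean = k/β, variance = k/β², so CV = 1/√k.
CV = SD/mean = 55/240 = 0.2292, hence k = 1/CV² = 19.
Then β = k/mean = 19/240 = 0.0793.

k ≈ 19, β ≈ 0.0793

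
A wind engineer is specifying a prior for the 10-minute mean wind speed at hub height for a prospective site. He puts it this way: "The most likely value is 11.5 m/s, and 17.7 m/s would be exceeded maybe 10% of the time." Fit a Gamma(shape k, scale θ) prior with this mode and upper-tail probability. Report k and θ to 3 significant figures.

Gamma(k,θ) with k>1 has mode (k−1)θ, so θ = 11.5/(k−1).
Need P(X < 17.7) = 0.9 with θ tied to k this way. Start at k = 2, θ = 11.5: P(X<17.7) ≈ 0.455.
Too low — raise k to concentrate. Iterating converges to k ≈ 11.
Then θ = 11.5/(11−1) ≈ 1.14.

k ≈ 11, θ ≈ 1.14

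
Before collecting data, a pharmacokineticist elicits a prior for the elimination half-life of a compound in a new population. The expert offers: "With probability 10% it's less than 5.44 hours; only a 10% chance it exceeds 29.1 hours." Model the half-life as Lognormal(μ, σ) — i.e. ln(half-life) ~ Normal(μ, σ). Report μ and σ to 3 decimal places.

μ ≈ 2.532, σ ≈ 0.654

If T ~ Lognormal(μ,σ) then ln T ~ Normal(μ,σ), so the p-quantile of ln T is μ + z_p·σ.
ln(5.44) = 1.694 and ln(29.1) = 3.371; z_{0.1} = -1.282, z_{0.9} = 1.282.
σ = (3.371 − 1.694)/(1.282 − (-1.282)) = 0.654.
μ = 1.694 − (-1.282)·0.654 = 2.532.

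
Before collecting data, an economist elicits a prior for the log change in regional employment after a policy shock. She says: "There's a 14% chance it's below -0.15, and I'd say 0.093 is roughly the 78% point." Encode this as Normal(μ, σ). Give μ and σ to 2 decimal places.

μ = -0.01, σ = 0.13

For Normal(μ,σ), the p-quantile is μ + z_p·σ. Here z_{0.14} = -1.08, z_{0.78} = 0.7722.
So -0.15 = μ − 1.08σ and 0.093 = μ + 0.7722σ.
Subtracting: σ = (0.093 − -0.15)/(0.7722 − (-1.08)) = 0.13.
Then μ = -0.15 − (-1.08)·0.13 = -0.01.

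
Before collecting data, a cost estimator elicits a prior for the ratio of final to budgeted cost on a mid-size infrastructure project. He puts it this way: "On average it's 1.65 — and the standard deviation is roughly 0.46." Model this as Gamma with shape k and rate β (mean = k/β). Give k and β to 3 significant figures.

k ≈ 12.9, β ≈ 7.8

For Gamma(k, rate β): mean = k/β, variance = k/β², so CV = 1/√k.
CV = SD/mean = 0.46/1.65 = 0.2788, hence k = 1/CV² = 12.9.
Then β = k/mean = 12.9/1.65 = 7.8.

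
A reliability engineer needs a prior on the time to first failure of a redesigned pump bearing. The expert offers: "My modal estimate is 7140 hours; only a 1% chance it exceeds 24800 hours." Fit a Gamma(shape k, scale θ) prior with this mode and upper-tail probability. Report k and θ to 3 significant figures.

k ≈ 3.8, θ ≈ 2550

Gamma(k,θ) with k>1 has mode (k−1)θ, so θ = 7140/(k−1).
Need P(X < 24800) = 0.99 with θ tied to k this way. Start at k = 2, θ = 7140: P(X<24800) ≈ 0.861.
Too low — raise k to concentrate. Iterating converges to k ≈ 3.8.
Then θ = 7140/(3.8−1) ≈ 2550.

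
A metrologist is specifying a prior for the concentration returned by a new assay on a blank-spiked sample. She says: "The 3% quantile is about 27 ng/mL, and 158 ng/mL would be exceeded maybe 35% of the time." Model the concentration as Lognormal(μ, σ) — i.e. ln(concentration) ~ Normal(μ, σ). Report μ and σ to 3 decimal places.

μ ≈ 4.762, σ ≈ 0.780

If T ~ Lognormal(μ,σ) then ln T ~ Normal(μ,σ), so the p-quantile of ln T is μ + z_p·σ.
ln(27) = 3.296 and ln(158) = 5.063; z_{0.03} = -1.881, z_{0.65} = 0.3853.
σ = (5.063 − 3.296)/(0.3853 − (-1.881)) = 0.780.
μ = 3.296 − (-1.881)·0.780 = 4.762.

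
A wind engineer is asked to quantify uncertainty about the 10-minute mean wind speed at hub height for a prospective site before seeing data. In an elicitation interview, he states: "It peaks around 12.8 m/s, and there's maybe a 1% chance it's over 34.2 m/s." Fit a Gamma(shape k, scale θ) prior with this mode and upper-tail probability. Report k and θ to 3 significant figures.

k ≈ 5.79, θ ≈ 2.67

Gamma(k,θ) with k>1 has mode (k−1)θ, so θ = 12.8/(k−1).
Need P(X < 34.2) = 0.99 with θ tied to k this way. Start at k = 2, θ = 12.8: P(X<34.2) ≈ 0.746.
Too low — raise k to concentrate. Iterating converges to k ≈ 5.79.
Then θ = 12.8/(5.79−1) ≈ 2.67.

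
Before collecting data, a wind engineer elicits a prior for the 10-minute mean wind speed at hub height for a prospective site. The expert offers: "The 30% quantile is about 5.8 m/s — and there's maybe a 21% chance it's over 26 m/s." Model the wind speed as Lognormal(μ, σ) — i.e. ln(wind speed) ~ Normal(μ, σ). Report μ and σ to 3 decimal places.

μ ≈ 2.349, σ ≈ 1.127

If T ~ Lognormal(μ,σ) then ln T ~ Normal(μ,σ), so the p-quantile of ln T is μ + z_p·σ.
ln(5.8) = 1.758 and ln(26) = 3.258; z_{0.3} = -0.5244, z_{0.79} = 0.8064.
σ = (3.258 − 1.758)/(0.8064 − (-0.5244)) = 1.127.
μ = 1.758 − (-0.5244)·1.127 = 2.349.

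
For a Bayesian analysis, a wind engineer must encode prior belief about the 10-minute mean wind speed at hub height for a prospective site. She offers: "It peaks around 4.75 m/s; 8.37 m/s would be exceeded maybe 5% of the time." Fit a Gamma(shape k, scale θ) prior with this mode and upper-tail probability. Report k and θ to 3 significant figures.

k ≈ 9.69, θ ≈ 0.547

Gamma(k,θ) with k>1 has mode (k−1)θ, so θ = 4.75/(k−1).
Need P(X < 8.37) = 0.95 with θ tied to k this way. Start at k = 2, θ = 4.75: P(X<8.37) ≈ 0.526.
Too low — raise k to concentrate. Iterating converges to k ≈ 9.69.
Then θ = 4.75/(9.69−1) ≈ 0.547.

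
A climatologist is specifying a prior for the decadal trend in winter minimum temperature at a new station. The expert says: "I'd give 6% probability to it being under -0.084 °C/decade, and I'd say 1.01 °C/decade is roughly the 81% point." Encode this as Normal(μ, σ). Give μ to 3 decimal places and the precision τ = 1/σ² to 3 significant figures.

μ = 0.615, τ = 4.94

The p-quantile of Normal(μ,σ) is μ + z_p·σ, with z_{0.06} = -1.555 and z_{0.81} = 0.8779.
Eliminate σ: μ = (z₂·x₁ − z₁·x₂)/(z₂ − z₁) = (0.8779·-0.084 − (-1.555)·1.01)/2.433 = 0.615.
Then σ = (x₂ − x₁)/(z₂ − z₁) = (1.01 − -0.084)/2.433 = 0.450.
Precision τ = 1/σ² = 1/0.4497² = 4.94.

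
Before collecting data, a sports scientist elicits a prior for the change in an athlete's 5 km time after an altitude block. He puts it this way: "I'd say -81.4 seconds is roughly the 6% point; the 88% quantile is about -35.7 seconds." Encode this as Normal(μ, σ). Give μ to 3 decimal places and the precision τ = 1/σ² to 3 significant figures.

μ = -55.371, τ = 0.00357

The p-quantile of Normal(μ,σ) is μ + z_p·σ, with z_{0.06} = -1.555 and z_{0.88} = 1.175.
Eliminate σ: μ = (z₂·x₁ − z₁·x₂)/(z₂ − z₁) = (1.175·-81.4 − (-1.555)·-35.7)/2.73 = -55.371.
Then σ = (x₂ − x₁)/(z₂ − z₁) = (-35.7 − -81.4)/2.73 = 16.741.
Precision τ = 1/σ² = 1/16.74² = 0.00357.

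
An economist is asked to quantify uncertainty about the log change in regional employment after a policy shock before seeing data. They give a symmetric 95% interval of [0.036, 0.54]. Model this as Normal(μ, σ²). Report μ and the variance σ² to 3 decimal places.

A symmetric 95% interval runs μ ± z·σ with z = 1.96.
Half-width = 0.252, so σ = 0.252/1.96 = 0.1286 and σ² = 0.017.
μ is the interval midpoint, 0.288.

μ = 0.288, σ² = 0.017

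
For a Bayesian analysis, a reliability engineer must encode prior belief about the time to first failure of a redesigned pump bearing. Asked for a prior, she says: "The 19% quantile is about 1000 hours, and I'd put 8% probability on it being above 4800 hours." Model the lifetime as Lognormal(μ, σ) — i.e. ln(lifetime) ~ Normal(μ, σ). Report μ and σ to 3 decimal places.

μ ≈ 7.511, σ ≈ 0.687

If T ~ Lognormal(μ,σ) then ln T ~ Normal(μ,σ), so the p-quantile of ln T is μ + z_p·σ.
ln(1000) = 6.908 and ln(4800) = 8.476; z_{0.19} = -0.8779, z_{0.92} = 1.405.
σ = (8.476 − 6.908)/(1.405 − (-0.8779)) = 0.687.
μ = 6.908 − (-0.8779)·0.687 = 7.511.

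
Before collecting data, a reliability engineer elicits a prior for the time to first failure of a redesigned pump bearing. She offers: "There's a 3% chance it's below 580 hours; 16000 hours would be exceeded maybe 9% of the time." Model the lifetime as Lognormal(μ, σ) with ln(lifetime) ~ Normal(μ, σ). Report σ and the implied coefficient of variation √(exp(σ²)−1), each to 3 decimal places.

If T ~ Lognormal(μ,σ) then ln T ~ Normal(μ,σ), so the p-quantile of ln T is μ + z_p·σ.
ln(580) = 6.363 and ln(16000) = 9.68; z_{0.03} = -1.881, z_{0.91} = 1.341.
σ = (9.68 − 6.363)/(1.341 − (-1.881)) = 1.030.
μ = 6.363 − (-1.881)·1.030 = 8.300.
CV = √(exp(σ²)−1) = √(exp(1.0603)−1) = 1.374.

σ ≈ 1.030, CV ≈ 1.374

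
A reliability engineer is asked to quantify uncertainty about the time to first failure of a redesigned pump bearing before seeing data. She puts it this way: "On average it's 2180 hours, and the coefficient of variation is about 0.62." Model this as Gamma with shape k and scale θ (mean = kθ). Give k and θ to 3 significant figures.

For Gamma(k, scale θ): mean = kθ, variance = kθ², so CV = 1/√k.
CV = 0.62, hence k = 1/CV² = 2.6.
Then θ = mean/k = 2180/2.6 = 838.

k ≈ 2.6, θ ≈ 838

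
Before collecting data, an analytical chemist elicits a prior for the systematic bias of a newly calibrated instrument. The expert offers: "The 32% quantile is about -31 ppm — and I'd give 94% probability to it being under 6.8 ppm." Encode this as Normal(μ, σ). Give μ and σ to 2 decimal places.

μ = -22.26, σ = 18.69

For Normal(μ,σ), the p-quantile is μ + z_p·σ. Here z_{0.32} = -0.4677, z_{0.94} = 1.555.
So -31 = μ − 0.4677σ and 6.8 = μ + 1.555σ.
Subtracting: σ = (6.8 − -31)/(1.555 − (-0.4677)) = 18.69.
Then μ = -31 − (-0.4677)·18.69 = -22.26.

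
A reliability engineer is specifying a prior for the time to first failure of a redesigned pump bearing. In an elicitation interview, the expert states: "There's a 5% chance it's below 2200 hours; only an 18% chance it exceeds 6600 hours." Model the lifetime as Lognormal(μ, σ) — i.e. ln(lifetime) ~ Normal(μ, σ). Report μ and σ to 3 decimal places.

If T ~ Lognormal(μ,σ) then ln T ~ Normal(μ,σ), so the p-quantile of ln T is μ + z_p·σ.
ln(2200) = 7.696 and ln(6600) = 8.795; z_{0.05} = -1.645, z_{0.82} = 0.9154.
σ = (8.795 − 7.696)/(0.9154 − (-1.645)) = 0.429.
μ = 7.696 − (-1.645)·0.429 = 8.402.

μ ≈ 8.402, σ ≈ 0.429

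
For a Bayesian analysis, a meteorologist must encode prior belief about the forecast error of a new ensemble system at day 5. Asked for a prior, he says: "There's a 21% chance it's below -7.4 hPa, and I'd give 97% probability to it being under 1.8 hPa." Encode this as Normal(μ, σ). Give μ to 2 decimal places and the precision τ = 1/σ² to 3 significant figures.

The p-quantile of Normal(μ,σ) is μ + z_p·σ, with z_{0.21} = -0.8064 and z_{0.97} = 1.881.
Eliminate σ: μ = (z₂·x₁ − z₁·x₂)/(z₂ − z₁) = (1.881·-7.4 − (-0.8064)·1.8)/2.687 = -4.64.
Then σ = (x₂ − x₁)/(z₂ − z₁) = (1.8 − -7.4)/2.687 = 3.42.
Precision τ = 1/σ² = 1/3.424² = 0.0853.

μ = -4.64, τ = 0.0853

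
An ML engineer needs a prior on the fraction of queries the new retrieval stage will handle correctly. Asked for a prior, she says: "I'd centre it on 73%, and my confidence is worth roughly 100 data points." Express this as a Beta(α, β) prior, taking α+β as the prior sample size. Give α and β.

Under the effective-sample-size interpretation, Beta(α, β) has prior mean α/(α+β) and prior sample size α+β.
So α+β = 100 and α/(α+β) = 0.73, giving α = 0.73·100 = 73 and β = 100 − 73 = 27.

α = 73, β = 27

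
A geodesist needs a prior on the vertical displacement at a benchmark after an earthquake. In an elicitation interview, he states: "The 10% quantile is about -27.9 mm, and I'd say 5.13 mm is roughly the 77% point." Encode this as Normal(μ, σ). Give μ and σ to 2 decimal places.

For Normal(μ,σ), the p-quantile is μ + z_p·σ. Here z_{0.1} = -1.282, z_{0.77} = 0.7388.
So -27.9 = μ − 1.282σ and 5.13 = μ + 0.7388σ.
Subtracting: σ = (5.13 − -27.9)/(0.7388 − (-1.282)) = 16.35.
Then μ = -27.9 − (-1.282)·16.35 = -6.95.

μ = -6.95, σ = 16.35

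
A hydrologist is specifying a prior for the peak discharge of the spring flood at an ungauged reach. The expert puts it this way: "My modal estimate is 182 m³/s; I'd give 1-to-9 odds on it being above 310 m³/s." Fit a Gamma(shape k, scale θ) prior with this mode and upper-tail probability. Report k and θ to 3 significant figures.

k ≈ 7.68, θ ≈ 27.3

Gamma(k,θ) with k>1 has mode (k−1)θ, so θ = 182/(k−1).
Need P(X < 310) = 0.9 with θ tied to k this way. Start at k = 2, θ = 182: P(X<310) ≈ 0.508.
Too low — raise k to concentrate. Iterating converges to k ≈ 7.68.
Then θ = 182/(7.68−1) ≈ 27.3.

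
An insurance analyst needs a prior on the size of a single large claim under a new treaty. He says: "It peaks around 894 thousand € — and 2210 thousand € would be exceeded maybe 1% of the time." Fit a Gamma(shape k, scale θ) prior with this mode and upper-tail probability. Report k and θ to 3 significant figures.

k ≈ 6.74, θ ≈ 156

Gamma(k,θ) with k>1 has mode (k−1)θ, so θ = 894/(k−1).
Need P(X < 2210) = 0.99 with θ tied to k this way. Start at k = 2, θ = 894: P(X<2210) ≈ 0.707.
Too low — raise k to concentrate. Iterating converges to k ≈ 6.74.
Then θ = 894/(6.74−1) ≈ 156.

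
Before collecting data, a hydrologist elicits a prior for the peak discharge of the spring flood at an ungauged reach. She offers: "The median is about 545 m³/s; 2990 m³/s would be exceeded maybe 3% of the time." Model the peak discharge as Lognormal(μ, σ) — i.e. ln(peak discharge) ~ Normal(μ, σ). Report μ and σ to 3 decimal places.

If T ~ Lognormal(μ,σ) then ln T ~ Normal(μ,σ), so the p-quantile of ln T is μ + z_p·σ.
ln(545) = 6.301 and ln(2990) = 8.003; z_{0.5} = 0, z_{0.97} = 1.881.
σ = (8.003 − 6.301)/(1.881 − (0)) = 0.905.
μ = 6.301 − (0)·0.905 = 6.301.

μ ≈ 6.301, σ ≈ 0.905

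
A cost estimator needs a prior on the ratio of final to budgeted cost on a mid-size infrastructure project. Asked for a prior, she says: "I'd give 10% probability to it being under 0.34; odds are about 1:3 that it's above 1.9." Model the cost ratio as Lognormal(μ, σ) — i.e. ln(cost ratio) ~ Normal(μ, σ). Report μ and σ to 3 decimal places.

If T ~ Lognormal(μ,σ) then ln T ~ Normal(μ,σ), so the p-quantile of ln T is μ + z_p·σ.
ln(0.34) = -1.079 and ln(1.9) = 0.6419; z_{0.1} = -1.282, z_{0.75} = 0.6745.
σ = (0.6419 − -1.079)/(0.6745 − (-1.282)) = 0.880.
μ = -1.079 − (-1.282)·0.880 = 0.049.

μ ≈ 0.049, σ ≈ 0.880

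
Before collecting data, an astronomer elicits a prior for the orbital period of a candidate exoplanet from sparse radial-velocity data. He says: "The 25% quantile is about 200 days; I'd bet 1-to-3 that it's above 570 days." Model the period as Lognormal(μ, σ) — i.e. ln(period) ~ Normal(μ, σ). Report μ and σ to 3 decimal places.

If T ~ Lognormal(μ,σ) then ln T ~ Normal(μ,σ), so the p-quantile of ln T is μ + z_p·σ.
ln(200) = 5.298 and ln(570) = 6.346; z_{0.25} = -0.6745, z_{0.75} = 0.6745.
σ = (6.346 − 5.298)/(0.6745 − (-0.6745)) = 0.776.
μ = 5.298 − (-0.6745)·0.776 = 5.822.

μ ≈ 5.822, σ ≈ 0.776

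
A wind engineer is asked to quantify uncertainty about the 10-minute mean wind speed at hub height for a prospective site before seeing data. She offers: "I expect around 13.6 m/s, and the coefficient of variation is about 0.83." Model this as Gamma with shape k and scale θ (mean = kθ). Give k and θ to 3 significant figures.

k ≈ 1.45, θ ≈ 9.37

For Gamma(k, scale θ): mean = kθ, variance = kθ², so CV = 1/√k.
CV = 0.83, hence k = 1/CV² = 1.45.
Then θ = mean/k = 13.6/1.45 = 9.37.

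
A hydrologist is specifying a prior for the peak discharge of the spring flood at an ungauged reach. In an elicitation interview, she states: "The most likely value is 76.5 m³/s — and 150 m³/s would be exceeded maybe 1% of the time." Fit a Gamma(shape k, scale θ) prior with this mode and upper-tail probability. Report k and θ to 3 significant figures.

Gamma(k,θ) with k>1 has mode (k−1)θ, so θ = 76.5/(k−1).
Need P(X < 150) = 0.99 with θ tied to k this way. Start at k = 2, θ = 76.5: P(X<150) ≈ 0.583.
Too low — raise k to concentrate. Iterating converges to k ≈ 11.9.
Then θ = 76.5/(11.9−1) ≈ 7.04.

k ≈ 11.9, θ ≈ 7.04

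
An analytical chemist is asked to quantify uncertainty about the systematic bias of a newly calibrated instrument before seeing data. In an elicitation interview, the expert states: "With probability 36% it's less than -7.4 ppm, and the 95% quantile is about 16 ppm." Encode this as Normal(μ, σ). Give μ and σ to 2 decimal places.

μ = -3.21, σ = 11.68

For Normal(μ,σ), the p-quantile is μ + z_p·σ. Here z_{0.36} = -0.3585, z_{0.95} = 1.645.
So -7.4 = μ − 0.3585σ and 16 = μ + 1.645σ.
Subtracting: σ = (16 − -7.4)/(1.645 − (-0.3585)) = 11.68.
Then μ = -7.4 − (-0.3585)·11.68 = -3.21.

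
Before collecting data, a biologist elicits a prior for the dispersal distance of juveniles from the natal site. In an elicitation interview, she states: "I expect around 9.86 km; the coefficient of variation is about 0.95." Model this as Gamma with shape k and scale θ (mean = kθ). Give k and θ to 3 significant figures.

For Gamma(k, scale θ): mean = kθ, variance = kθ², so CV = 1/√k.
CV = 0.95, hence k = 1/CV² = 1.11.
Then θ = mean/k = 9.86/1.11 = 8.9.

k ≈ 1.11, θ ≈ 8.9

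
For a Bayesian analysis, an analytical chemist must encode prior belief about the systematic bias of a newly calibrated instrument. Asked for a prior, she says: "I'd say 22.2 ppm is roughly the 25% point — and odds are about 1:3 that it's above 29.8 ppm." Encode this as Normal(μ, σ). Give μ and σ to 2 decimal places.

The p-quantile of Normal(μ,σ) is μ + z_p·σ, with z_{0.25} = -0.6745 and z_{0.75} = 0.6745.
Eliminate σ: μ = (z₂·x₁ − z₁·x₂)/(z₂ − z₁) = (0.6745·22.2 − (-0.6745)·29.8)/1.349 = 26.00.
Then σ = (x₂ − x₁)/(z₂ − z₁) = (29.8 − 22.2)/1.349 = 5.63.

μ = 26.00, σ = 5.63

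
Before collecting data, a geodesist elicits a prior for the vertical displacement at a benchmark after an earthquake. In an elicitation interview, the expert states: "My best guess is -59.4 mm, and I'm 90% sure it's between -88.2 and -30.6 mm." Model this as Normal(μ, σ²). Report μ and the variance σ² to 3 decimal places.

μ = -59.400, σ² = 306.571

A symmetric 90% interval runs μ ± z·σ with z = 1.645.
Half-width = 28.8, so σ = 28.8/1.645 = 17.5092 and σ² = 306.571.
μ is the stated best guess, -59.400.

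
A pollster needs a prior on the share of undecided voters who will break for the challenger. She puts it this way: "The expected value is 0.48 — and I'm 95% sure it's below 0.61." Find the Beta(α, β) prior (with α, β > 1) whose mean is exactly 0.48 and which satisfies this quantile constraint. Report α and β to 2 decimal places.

α ≈ 18.93, β ≈ 20.51

With mean 0.48 fixed, write α = 0.48s, β = 0.52s where s = α+β.
Need P(θ < 0.61) = 0.95 under Beta(0.48s, 0.52s). Normal approximation: (q−m)/√(m(1−m)/s) ≈ z_{0.95} = 1.64, so s ≈ 0.48·0.52·(1.64)²/(0.61−0.48)² = 40.0.
At s = 40.0: P(θ<0.61) ≈ 0.951. Adjusting to match 0.95 gives s ≈ 39.44.
So α = 0.48·39.44 ≈ 18.93, β = 0.52·39.44 ≈ 20.51.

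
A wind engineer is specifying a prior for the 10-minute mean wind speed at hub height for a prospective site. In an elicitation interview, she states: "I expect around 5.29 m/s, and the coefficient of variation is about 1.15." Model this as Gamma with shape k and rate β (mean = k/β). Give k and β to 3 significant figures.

k ≈ 0.756, β ≈ 0.143

For Gamma(k, rate β): mean = k/β, variance = k/β², so CV = 1/√k.
CV = 1.15, hence k = 1/CV² = 0.756.
Then β = k/mean = 0.756/5.29 = 0.143.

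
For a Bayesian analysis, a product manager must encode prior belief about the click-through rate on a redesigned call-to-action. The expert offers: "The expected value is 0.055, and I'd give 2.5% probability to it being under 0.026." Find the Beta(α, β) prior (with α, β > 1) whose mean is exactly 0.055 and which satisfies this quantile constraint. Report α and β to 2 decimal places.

With mean 0.055 fixed, write α = 0.055s, β = 0.945s where s = α+β.
Need P(θ < 0.026) = 0.025 under Beta(0.055s, 0.945s). Normal approximation: (q−m)/√(m(1−m)/s) ≈ z_{0.025} = -1.96, so s ≈ 0.055·0.945·(-1.96)²/(0.026−0.055)² = 237.4.
At s = 237.4: P(θ<0.026) ≈ 0.009. Adjusting to match 0.025 gives s ≈ 169.13.
So α = 0.055·169.13 ≈ 9.30, β = 0.945·169.13 ≈ 159.83.

α ≈ 9.30, β ≈ 159.83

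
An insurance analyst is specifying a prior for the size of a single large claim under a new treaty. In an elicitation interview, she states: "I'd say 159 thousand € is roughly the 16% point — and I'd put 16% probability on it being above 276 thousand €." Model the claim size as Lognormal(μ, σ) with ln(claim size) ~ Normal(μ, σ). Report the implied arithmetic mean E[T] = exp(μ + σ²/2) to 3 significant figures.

E[T] ≈ 218 thousand €

If T ~ Lognormal(μ,σ) then ln T ~ Normal(μ,σ), so the p-quantile of ln T is μ + z_p·σ.
ln(159) = 5.069 and ln(276) = 5.62; z_{0.16} = -0.9945, z_{0.84} = 0.9945.
σ = (5.62 − 5.069)/(0.9945 − (-0.9945)) = 0.277.
μ = 5.069 − (-0.9945)·0.277 = 5.345.
E[T] = exp(μ + σ²/2) = exp(5.345 + 0.0384) = 218 thousand €.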